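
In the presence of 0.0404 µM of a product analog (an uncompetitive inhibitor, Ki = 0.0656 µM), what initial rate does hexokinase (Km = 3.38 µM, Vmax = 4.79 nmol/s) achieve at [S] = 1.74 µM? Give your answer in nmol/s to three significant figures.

1.35 nmol/s

α = 1 + [I]/Ki = 1 + 0.0404/0.0656 = 1.616.
For an uncompetitive inhibitor, both parameters are divided by α, giving Vmax/α and Km/α: Km,app = 2.09 µM, Vmax,app = 2.96 nmol/s.
v = Vmax,app·[S]/(Km,app + [S]) = 2.96 × 1.74/(2.09 + 1.74) = 1.35 nmol/s.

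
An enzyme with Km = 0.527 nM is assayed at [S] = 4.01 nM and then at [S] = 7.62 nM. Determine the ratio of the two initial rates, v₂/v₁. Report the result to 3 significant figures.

Since Vmax cancels, v₂/v₁ = [S]₂(Km+[S]₁) / [S]₁(Km+[S]₂).
= 7.62×(0.527+4.01) / (4.01×(0.527+7.62)) = 34.57/32.67 = 1.06.

1.06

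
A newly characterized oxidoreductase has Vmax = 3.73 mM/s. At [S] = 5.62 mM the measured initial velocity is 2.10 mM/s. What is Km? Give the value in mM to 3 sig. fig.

From v = Vmax[S]/(Km+[S]), Km = [S](Vmax − v)/v.
Km = 5.62 × (3.73 − 2.10) / 2.10 = 9.161/2.10 = 4.36 mM.

4.36 mM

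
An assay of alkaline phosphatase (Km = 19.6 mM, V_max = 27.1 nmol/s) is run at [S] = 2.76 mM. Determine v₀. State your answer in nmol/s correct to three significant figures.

[S]/(Km+[S]) = 2.76/22.36 = 0.1234, the fractional saturation.
v = 0.1234 × Vmax = 0.1234 × 27.1 = 3.35 nmol/s.

3.35 nmol/s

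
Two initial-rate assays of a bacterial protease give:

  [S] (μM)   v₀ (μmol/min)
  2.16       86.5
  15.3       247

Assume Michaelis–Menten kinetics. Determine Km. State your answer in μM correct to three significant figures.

From v = Vmax[S]/(Km+[S]), each point gives Vmax = v(Km+[S])/[S].
Equating: 86.5(Km+2.16)/2.16 = 247(Km+15.3)/15.3.
40.05·Km + 86.5 = 16.14·Km + 247, so (40.05 − 16.14)·Km = 247 − 86.5.
Km = 160.5/23.90 = 6.71 μM; then Vmax = 86.5(6.71+2.16)/2.16 = 355 μmol/min.

6.71 μM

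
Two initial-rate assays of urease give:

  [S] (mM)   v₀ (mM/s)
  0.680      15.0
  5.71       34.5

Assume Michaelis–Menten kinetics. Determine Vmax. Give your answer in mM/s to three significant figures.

From v = Vmax[S]/(Km+[S]), each point gives Vmax = v(Km+[S])/[S].
Equating: 15.0(Km+0.680)/0.680 = 34.5(Km+5.71)/5.71.
22.06·Km + 15.0 = 6.042·Km + 34.5, so (22.06 − 6.042)·Km = 34.5 − 15.0.
Km = 19.50/16.02 = 1.22 mM; then Vmax = 15.0(1.22+0.680)/0.680 = 41.9 mM/s.

41.9 mM/s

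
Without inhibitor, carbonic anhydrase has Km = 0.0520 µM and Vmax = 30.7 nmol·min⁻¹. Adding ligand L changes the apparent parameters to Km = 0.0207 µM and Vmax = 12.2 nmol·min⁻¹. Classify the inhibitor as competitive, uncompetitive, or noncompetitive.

Both Km and Vmax decrease by the same factor (~2.51-fold) — characteristic of uncompetitive inhibition.

uncompetitive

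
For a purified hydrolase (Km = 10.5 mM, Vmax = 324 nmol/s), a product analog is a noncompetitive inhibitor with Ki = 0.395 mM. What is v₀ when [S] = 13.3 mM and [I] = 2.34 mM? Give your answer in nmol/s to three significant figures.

With α = 1 + [I]/Ki = 1 + 2.34/0.395 = 6.924, the noncompetitive rate law is v = (Vmax/α)·[S] / (Km + [S]).
v = (324/6.924)×13.3 / (10.5 + 13.3) = 622.4/23.80 = 26.1 nmol/s.

26.1 nmol/s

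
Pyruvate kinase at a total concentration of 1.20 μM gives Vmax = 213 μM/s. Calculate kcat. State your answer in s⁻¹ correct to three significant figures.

178 s⁻¹

kcat = Vmax/[E]total = 213 μM/s / 1.20 μM = 178 s⁻¹.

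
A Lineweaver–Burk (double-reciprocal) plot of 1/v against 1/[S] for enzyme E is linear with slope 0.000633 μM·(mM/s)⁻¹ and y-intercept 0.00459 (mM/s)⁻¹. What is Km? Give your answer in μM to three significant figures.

0.138 μM

y-intercept = 1/Vmax ⇒ Vmax = 218 mM/s; slope = Km/Vmax ⇒ Km = slope × Vmax.
Km = 0.000633 × 218 = 0.138 μM.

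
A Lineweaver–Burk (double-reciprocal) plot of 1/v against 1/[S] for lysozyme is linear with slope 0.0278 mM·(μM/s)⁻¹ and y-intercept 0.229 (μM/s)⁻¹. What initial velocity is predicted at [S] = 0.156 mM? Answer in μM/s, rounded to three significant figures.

The y-intercept is 1/Vmax, so Vmax = 1/0.229 = 4.37 μM/s.
The slope is Km/Vmax, so Km = 0.0278 × 4.37 = 0.121 mM.
Then v = 4.37 × 0.156/(0.121 + 0.156) = 2.46 μM/s.

2.46 μM/s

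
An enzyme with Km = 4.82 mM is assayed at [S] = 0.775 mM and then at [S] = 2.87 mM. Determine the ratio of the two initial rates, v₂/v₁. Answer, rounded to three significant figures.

2.69

The fractional saturations are [S]/(Km+[S]) = 0.775/5.595 = 0.1385 and 2.87/7.690 = 0.3732.
v₂/v₁ is just their ratio: 0.3732/0.1385 = 2.69.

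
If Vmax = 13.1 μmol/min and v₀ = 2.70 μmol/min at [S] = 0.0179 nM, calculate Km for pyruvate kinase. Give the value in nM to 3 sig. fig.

0.0689 nM

v/Vmax = 2.70/13.1 = 0.2061 = [S]/(Km+[S]).
So Km + [S] = [S]/0.2061 = 0.08685 nM, giving Km = 0.08685 − 0.0179 = 0.0689 nM.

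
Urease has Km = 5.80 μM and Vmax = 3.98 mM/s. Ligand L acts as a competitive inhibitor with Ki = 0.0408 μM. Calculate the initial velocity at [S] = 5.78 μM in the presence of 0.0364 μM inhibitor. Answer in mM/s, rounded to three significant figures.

With α = 1 + [I]/Ki = 1 + 0.0364/0.0408 = 1.892, the competitive rate law is v = Vmax[S] / (αKm + [S]).
v = 3.98×5.78 / (1.892×5.80 + 5.78) = 23.00/16.75 = 1.37 mM/s.

1.37 mM/s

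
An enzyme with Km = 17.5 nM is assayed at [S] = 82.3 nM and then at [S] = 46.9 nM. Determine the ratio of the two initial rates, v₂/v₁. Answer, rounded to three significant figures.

0.883

The fractional saturations are [S]/(Km+[S]) = 82.3/99.80 = 0.8246 and 46.9/64.40 = 0.7283.
v₂/v₁ is just their ratio: 0.7283/0.8246 = 0.883.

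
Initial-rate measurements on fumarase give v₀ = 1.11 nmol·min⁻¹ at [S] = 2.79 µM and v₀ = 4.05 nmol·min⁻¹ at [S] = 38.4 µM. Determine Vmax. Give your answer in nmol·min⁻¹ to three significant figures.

From v = Vmax[S]/(Km+[S]), each point gives Vmax = v(Km+[S])/[S].
Equating: 1.11(Km+2.79)/2.79 = 4.05(Km+38.4)/38.4.
0.3978·Km + 1.11 = 0.1055·Km + 4.05, so (0.3978 − 0.1055)·Km = 4.05 − 1.11.
Km = 2.940/0.2924 = 10.1 µM; then Vmax = 1.11(10.1+2.79)/2.79 = 5.11 nmol·min⁻¹.

5.11 nmol·min⁻¹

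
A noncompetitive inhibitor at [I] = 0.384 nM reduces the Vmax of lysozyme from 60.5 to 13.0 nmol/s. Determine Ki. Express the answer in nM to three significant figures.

Noncompetitive: Vmax,app = Vmax/α with α = 1 + [I]/Ki.
α = Vmax/Vmax,app = 60.5/13.0 = 4.654.
Since α = 1 + [I]/Ki, [I]/Ki = 4.654 − 1 = 3.654 and Ki = 0.384/3.654 = 0.105 nM.

0.105 nM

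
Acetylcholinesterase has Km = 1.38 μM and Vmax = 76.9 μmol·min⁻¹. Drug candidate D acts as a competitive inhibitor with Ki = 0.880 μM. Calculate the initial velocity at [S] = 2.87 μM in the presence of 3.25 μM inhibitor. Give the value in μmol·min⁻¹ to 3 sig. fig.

With α = 1 + [I]/Ki = 1 + 3.25/0.880 = 4.693, the competitive rate law is v = Vmax[S] / (αKm + [S]).
v = 76.9×2.87 / (4.693×1.38 + 2.87) = 220.7/9.347 = 23.6 μmol·min⁻¹.

23.6 μmol·min⁻¹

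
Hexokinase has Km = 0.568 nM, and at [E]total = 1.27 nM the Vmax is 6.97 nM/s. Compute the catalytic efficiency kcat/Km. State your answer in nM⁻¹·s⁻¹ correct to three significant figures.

kcat = Vmax/[E]total = 6.97/1.27 = 5.49 s⁻¹.
kcat/Km = 5.49/0.568 = 9.66 nM⁻¹·s⁻¹.

9.66 nM⁻¹·s⁻¹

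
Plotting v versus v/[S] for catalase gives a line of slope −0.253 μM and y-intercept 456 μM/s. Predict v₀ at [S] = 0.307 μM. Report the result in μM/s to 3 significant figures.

In the Eadie–Hofstee form v = Vmax − Km·(v/[S]), the slope is −Km and the intercept is Vmax, so Km = 0.253 μM and Vmax = 456 μM/s.
v = 456 × 0.307/(0.253 + 0.307) = 250 μM/s.

250 μM/s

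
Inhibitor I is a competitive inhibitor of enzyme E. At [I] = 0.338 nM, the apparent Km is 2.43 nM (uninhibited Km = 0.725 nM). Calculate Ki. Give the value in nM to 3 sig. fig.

0.144 nM

Competitive: Km,app = α·Km with α = 1 + [I]/Ki.
α = Km,app/Km = 2.43/0.725 = 3.352.
Since α = 1 + [I]/Ki, [I]/Ki = 3.352 − 1 = 2.352 and Ki = 0.338/2.352 = 0.144 nM.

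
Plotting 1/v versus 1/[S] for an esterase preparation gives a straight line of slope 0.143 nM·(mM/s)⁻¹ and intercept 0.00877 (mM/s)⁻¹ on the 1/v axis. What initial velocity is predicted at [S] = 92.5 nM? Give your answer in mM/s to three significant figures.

96.9 mM/s

The y-intercept is 1/Vmax, so Vmax = 1/0.00877 = 114 mM/s.
The slope is Km/Vmax, so Km = 0.143 × 114 = 16.3 nM.
Then v = 114 × 92.5/(16.3 + 92.5) = 96.9 mM/s.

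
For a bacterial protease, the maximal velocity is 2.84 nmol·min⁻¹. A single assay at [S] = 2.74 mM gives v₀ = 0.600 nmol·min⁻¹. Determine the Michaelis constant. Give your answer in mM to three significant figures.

v/Vmax = 0.600/2.84 = 0.2113 = [S]/(Km+[S]).
So Km + [S] = [S]/0.2113 = 12.97 mM, giving Km = 12.97 − 2.74 = 10.2 mM.

10.2 mM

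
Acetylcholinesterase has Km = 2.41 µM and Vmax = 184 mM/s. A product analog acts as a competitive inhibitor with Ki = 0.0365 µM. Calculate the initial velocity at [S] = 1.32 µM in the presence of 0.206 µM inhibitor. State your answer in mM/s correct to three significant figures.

14.0 mM/s

α = 1 + [I]/Ki = 1 + 0.206/0.0365 = 6.644.
For a competitive inhibitor, Vmax is unchanged and the apparent Km becomes α·Km: Km,app = 16.0 µM, Vmax,app = 184 mM/s.
v = Vmax,app·[S]/(Km,app + [S]) = 184 × 1.32/(16.0 + 1.32) = 14.0 mM/s.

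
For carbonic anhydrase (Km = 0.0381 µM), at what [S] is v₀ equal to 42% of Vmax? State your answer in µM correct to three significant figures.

v/Vmax = [S]/(Km+[S]) = 0.42, so [S] = Km·0.42/(1 − 0.42) = 0.0381 × 0.7241.
[S] = 0.0276 µM.

0.0276 µM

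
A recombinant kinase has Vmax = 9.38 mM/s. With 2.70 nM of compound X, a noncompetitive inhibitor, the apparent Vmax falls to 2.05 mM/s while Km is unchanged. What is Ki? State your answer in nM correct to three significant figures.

Noncompetitive: Vmax,app = Vmax/α with α = 1 + [I]/Ki.
α = Vmax/Vmax,app = 9.38/2.05 = 4.576.
Since α = 1 + [I]/Ki, [I]/Ki = 4.576 − 1 = 3.576 and Ki = 2.70/3.576 = 0.755 nM.

0.755 nM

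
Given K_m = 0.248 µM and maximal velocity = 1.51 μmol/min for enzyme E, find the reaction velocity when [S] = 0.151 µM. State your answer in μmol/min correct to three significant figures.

v = Vmax·[S]/(Km + [S]) = 1.51 × 0.151 / (0.248 + 0.151)
  = 0.2280 / 0.3990 = 0.571 μmol/min.

0.571 μmol/min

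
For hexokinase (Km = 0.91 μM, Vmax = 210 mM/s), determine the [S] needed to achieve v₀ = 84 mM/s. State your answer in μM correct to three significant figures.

0.607 μM

The required fractional saturation is v/Vmax = 84/210 = 0.4000.
Then [S]/(Km+[S]) = 0.4000 ⇒ [S] = 0.91 × 0.4000/(1 − 0.4000) = 0.607 μM.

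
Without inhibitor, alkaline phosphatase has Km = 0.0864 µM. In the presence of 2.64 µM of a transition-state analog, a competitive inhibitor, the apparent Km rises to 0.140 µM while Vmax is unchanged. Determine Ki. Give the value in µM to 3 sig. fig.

4.26 µM

Competitive: Km,app = α·Km with α = 1 + [I]/Ki.
α = Km,app/Km = 0.140/0.0864 = 1.620.
Ki = [I]/(α − 1) = 2.64/0.6204 = 4.26 µM.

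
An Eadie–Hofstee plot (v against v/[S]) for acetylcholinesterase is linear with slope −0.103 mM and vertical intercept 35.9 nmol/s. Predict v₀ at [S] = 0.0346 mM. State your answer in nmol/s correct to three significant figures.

9.03 nmol/s

In the Eadie–Hofstee form v = Vmax − Km·(v/[S]), the slope is −Km and the intercept is Vmax, so Km = 0.103 mM and Vmax = 35.9 nmol/s.
v = 35.9 × 0.0346/(0.103 + 0.0346) = 9.03 nmol/s.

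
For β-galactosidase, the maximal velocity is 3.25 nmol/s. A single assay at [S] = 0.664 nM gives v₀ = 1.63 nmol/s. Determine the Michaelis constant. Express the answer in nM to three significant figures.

0.660 nM

From v = Vmax[S]/(Km+[S]), Km = [S](Vmax − v)/v.
Km = 0.664 × (3.25 − 1.63) / 1.63 = 1.076/1.63 = 0.660 nM.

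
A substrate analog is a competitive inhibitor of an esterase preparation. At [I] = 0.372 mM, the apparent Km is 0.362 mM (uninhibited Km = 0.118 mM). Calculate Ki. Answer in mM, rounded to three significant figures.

0.180 mM

Competitive: Km,app = α·Km with α = 1 + [I]/Ki.
α = Km,app/Km = 0.362/0.118 = 3.068.
Since α = 1 + [I]/Ki, [I]/Ki = 3.068 − 1 = 2.068 and Ki = 0.372/2.068 = 0.180 mM.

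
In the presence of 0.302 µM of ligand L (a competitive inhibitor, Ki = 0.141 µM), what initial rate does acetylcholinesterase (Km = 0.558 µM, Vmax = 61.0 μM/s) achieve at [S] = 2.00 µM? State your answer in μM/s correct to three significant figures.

32.5 μM/s

With α = 1 + [I]/Ki = 1 + 0.302/0.141 = 3.142, the competitive rate law is v = Vmax[S] / (αKm + [S]).
v = 61.0×2.00 / (3.142×0.558 + 2.00) = 122.0/3.753 = 32.5 μM/s.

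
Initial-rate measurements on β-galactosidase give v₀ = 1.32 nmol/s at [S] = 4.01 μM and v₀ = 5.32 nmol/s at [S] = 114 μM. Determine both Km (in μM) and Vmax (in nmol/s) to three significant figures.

Km = 14.2 μM; Vmax = 5.98 nmol/s

In reciprocal form, 1/v = (Km/Vmax)·(1/[S]) + 1/Vmax. The two points give (1/[S], 1/v) = (0.2494, 0.7576) and (0.008772, 0.1880).
Slope = (0.7576 − 0.1880)/(0.2494 − 0.008772) = 2.367; intercept = 0.7576 − 2.367×0.2494 = 0.1672.
Vmax = 1/intercept = 5.98 nmol/s; Km = slope × Vmax = 2.367 × 5.98 = 14.2 μM.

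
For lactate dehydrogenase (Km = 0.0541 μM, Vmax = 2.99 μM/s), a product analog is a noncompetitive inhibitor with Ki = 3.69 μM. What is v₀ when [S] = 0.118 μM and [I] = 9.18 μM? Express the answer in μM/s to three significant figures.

With α = 1 + [I]/Ki = 1 + 9.18/3.69 = 3.488, the noncompetitive rate law is v = (Vmax/α)·[S] / (Km + [S]).
v = (2.99/3.488)×0.118 / (0.0541 + 0.118) = 0.1012/0.1721 = 0.588 μM/s.

0.588 μM/s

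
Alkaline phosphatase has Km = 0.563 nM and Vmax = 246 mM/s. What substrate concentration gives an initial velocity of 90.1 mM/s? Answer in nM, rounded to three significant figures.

0.325 nM

The required fractional saturation is v/Vmax = 90.1/246 = 0.3663.
Then [S]/(Km+[S]) = 0.3663 ⇒ [S] = 0.563 × 0.3663/(1 − 0.3663) = 0.325 nM.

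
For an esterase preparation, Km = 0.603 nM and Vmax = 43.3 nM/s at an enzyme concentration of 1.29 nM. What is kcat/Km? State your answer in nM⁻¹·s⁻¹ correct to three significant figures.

55.7 nM⁻¹·s⁻¹

kcat = Vmax/[E]total = 43.3/1.29 = 33.6 s⁻¹.
kcat/Km = 33.6/0.603 = 55.7 nM⁻¹·s⁻¹.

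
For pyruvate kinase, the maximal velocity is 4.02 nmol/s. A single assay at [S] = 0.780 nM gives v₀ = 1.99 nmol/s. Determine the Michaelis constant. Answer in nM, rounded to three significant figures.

0.796 nM

From v = Vmax[S]/(Km+[S]), Km = [S](Vmax − v)/v.
Km = 0.780 × (4.02 − 1.99) / 1.99 = 1.583/1.99 = 0.796 nM.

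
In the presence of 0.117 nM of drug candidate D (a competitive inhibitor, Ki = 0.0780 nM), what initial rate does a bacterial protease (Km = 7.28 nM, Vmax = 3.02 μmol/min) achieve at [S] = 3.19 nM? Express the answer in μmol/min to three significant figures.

With α = 1 + [I]/Ki = 1 + 0.117/0.0780 = 2.500, the competitive rate law is v = Vmax[S] / (αKm + [S]).
v = 3.02×3.19 / (2.500×7.28 + 3.19) = 9.634/21.39 = 0.450 μmol/min.

0.450 μmol/min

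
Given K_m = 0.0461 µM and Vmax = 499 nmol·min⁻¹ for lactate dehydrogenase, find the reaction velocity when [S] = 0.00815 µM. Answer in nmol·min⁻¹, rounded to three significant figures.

[S]/(Km+[S]) = 0.00815/0.05425 = 0.1502, the fractional saturation.
v = 0.1502 × Vmax = 0.1502 × 499 = 75.0 nmol·min⁻¹.

75.0 nmol·min⁻¹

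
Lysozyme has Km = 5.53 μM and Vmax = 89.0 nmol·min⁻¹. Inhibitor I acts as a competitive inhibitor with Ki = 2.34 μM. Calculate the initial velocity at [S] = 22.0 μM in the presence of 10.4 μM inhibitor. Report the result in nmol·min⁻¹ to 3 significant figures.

With α = 1 + [I]/Ki = 1 + 10.4/2.34 = 5.444, the competitive rate law is v = Vmax[S] / (αKm + [S]).
v = 89.0×22.0 / (5.444×5.53 + 22.0) = 1958/52.11 = 37.6 nmol·min⁻¹.

37.6 nmol·min⁻¹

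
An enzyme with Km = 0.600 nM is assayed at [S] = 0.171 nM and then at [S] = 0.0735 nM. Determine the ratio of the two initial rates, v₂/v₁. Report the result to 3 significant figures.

The fractional saturations are [S]/(Km+[S]) = 0.171/0.7710 = 0.2218 and 0.0735/0.6735 = 0.1091.
v₂/v₁ is just their ratio: 0.1091/0.2218 = 0.492.

0.492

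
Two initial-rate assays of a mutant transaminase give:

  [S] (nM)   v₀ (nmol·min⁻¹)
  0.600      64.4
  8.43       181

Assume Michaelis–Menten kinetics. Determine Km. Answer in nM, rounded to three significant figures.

From v = Vmax[S]/(Km+[S]), each point gives Vmax = v(Km+[S])/[S].
Equating: 64.4(Km+0.600)/0.600 = 181(Km+8.43)/8.43.
107.3·Km + 64.4 = 21.47·Km + 181, so (107.3 − 21.47)·Km = 181 − 64.4.
Km = 116.6/85.86 = 1.36 nM; then Vmax = 64.4(1.36+0.600)/0.600 = 210 nmol·min⁻¹.

1.36 nM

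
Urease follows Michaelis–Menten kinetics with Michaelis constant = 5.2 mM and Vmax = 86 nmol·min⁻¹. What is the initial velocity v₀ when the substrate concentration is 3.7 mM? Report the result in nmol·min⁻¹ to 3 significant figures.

35.8 nmol·min⁻¹

[S]/(Km+[S]) = 3.7/8.900 = 0.4157, the fractional saturation.
v = 0.4157 × Vmax = 0.4157 × 86 = 35.8 nmol·min⁻¹.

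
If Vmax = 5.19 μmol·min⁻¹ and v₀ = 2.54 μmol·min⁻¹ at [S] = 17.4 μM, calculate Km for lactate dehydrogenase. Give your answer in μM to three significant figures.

v/Vmax = 2.54/5.19 = 0.4894 = [S]/(Km+[S]).
So Km + [S] = [S]/0.4894 = 35.55 μM, giving Km = 35.55 − 17.4 = 18.2 μM.

18.2 μM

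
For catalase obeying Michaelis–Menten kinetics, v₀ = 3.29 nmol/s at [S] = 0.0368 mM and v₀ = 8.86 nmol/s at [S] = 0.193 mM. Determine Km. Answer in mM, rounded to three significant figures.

In reciprocal form, 1/v = (Km/Vmax)·(1/[S]) + 1/Vmax. The two points give (1/[S], 1/v) = (27.17, 0.3040) and (5.181, 0.1129).
Slope = (0.3040 − 0.1129)/(27.17 − 5.181) = 0.008689; intercept = 0.3040 − 0.008689×27.17 = 0.06785.
Vmax = 1/intercept = 14.7 nmol/s; Km = slope × Vmax = 0.008689 × 14.7 = 0.128 mM.

0.128 mM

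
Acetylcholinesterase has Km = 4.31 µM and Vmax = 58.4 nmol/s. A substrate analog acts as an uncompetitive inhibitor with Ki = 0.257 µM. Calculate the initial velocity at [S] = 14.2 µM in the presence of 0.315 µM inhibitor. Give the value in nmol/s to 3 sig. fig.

23.1 nmol/s

With α = 1 + [I]/Ki = 1 + 0.315/0.257 = 2.226, the uncompetitive rate law is v = (Vmax/α)·[S] / (Km/α + [S]).
v = (58.4/2.226)×14.2 / (4.31/2.226 + 14.2) = 372.6/16.14 = 23.1 nmol/s.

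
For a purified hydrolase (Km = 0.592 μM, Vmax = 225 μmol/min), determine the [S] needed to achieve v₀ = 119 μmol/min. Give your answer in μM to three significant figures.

0.665 μM

Rearranging v = Vmax[S]/(Km+[S]) gives [S] = Km·v/(Vmax − v).
[S] = 0.592 × 119 / (225 − 119) = 70.45/106.0 = 0.665 μM.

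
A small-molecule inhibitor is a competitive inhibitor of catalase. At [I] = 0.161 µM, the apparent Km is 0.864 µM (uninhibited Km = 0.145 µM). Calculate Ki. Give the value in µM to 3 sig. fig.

Competitive: Km,app = α·Km with α = 1 + [I]/Ki.
α = Km,app/Km = 0.864/0.145 = 5.959.
Since α = 1 + [I]/Ki, [I]/Ki = 5.959 − 1 = 4.959 and Ki = 0.161/4.959 = 0.0325 µM.

0.0325 µM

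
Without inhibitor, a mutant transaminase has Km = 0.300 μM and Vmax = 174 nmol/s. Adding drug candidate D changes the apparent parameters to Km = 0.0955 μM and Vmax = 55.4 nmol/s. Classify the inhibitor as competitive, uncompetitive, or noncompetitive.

Both Km and Vmax decrease by the same factor (~3.14-fold) — characteristic of uncompetitive inhibition.

uncompetitive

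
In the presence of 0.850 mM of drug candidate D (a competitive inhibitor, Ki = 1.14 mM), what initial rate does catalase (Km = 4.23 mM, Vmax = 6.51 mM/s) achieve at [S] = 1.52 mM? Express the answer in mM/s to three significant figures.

1.11 mM/s

With α = 1 + [I]/Ki = 1 + 0.850/1.14 = 1.746, the competitive rate law is v = Vmax[S] / (αKm + [S]).
v = 6.51×1.52 / (1.746×4.23 + 1.52) = 9.895/8.904 = 1.11 mM/s.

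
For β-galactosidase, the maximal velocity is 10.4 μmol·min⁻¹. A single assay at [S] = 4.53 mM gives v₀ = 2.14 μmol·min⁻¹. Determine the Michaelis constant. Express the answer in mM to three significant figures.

From v = Vmax[S]/(Km+[S]), Km = [S](Vmax − v)/v.
Km = 4.53 × (10.4 − 2.14) / 2.14 = 37.42/2.14 = 17.5 mM.

17.5 mM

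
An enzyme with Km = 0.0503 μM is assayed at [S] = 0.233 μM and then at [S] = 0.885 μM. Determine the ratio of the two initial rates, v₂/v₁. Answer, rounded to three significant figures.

1.15

Since Vmax cancels, v₂/v₁ = [S]₂(Km+[S]₁) / [S]₁(Km+[S]₂).
= 0.885×(0.0503+0.233) / (0.233×(0.0503+0.885)) = 0.2507/0.2179 = 1.15.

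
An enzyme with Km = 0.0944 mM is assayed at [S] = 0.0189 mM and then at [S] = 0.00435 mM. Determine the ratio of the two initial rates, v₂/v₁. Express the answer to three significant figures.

Since Vmax cancels, v₂/v₁ = [S]₂(Km+[S]₁) / [S]₁(Km+[S]₂).
= 0.00435×(0.0944+0.0189) / (0.0189×(0.0944+0.00435)) = 0.0004929/0.001866 = 0.264.

0.264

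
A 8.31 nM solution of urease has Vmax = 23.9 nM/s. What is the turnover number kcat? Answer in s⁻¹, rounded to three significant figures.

2.88 s⁻¹

kcat = Vmax/[E]total = 23.9 nM/s / 8.31 nM = 2.88 s⁻¹.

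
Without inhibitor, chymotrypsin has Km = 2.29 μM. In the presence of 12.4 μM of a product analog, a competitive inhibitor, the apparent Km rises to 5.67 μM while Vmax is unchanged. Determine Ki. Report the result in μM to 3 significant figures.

8.40 μM

Competitive: Km,app = α·Km with α = 1 + [I]/Ki.
α = Km,app/Km = 5.67/2.29 = 2.476.
Ki = [I]/(α − 1) = 12.4/1.476 = 8.40 μM.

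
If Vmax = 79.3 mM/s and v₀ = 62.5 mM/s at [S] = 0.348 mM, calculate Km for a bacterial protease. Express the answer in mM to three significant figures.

0.0935 mM

From v = Vmax[S]/(Km+[S]), Km = [S](Vmax − v)/v.
Km = 0.348 × (79.3 − 62.5) / 62.5 = 5.846/62.5 = 0.0935 mM.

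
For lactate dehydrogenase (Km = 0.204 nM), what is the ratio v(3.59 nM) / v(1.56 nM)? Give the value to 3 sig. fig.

The fractional saturations are [S]/(Km+[S]) = 1.56/1.764 = 0.8844 and 3.59/3.794 = 0.9462.
v₂/v₁ is just their ratio: 0.9462/0.8844 = 1.07.

1.07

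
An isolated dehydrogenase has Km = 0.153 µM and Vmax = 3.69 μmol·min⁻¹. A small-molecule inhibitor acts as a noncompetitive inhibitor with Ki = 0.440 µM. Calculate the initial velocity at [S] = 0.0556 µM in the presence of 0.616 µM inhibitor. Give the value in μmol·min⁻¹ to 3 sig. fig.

α = 1 + [I]/Ki = 1 + 0.616/0.440 = 2.400.
For a noncompetitive inhibitor, Vmax is reduced to Vmax/α while Km is unchanged: Km,app = 0.153 µM, Vmax,app = 1.54 μmol·min⁻¹.
v = Vmax,app·[S]/(Km,app + [S]) = 1.54 × 0.0556/(0.153 + 0.0556) = 0.410 μmol·min⁻¹.

0.410 μmol·min⁻¹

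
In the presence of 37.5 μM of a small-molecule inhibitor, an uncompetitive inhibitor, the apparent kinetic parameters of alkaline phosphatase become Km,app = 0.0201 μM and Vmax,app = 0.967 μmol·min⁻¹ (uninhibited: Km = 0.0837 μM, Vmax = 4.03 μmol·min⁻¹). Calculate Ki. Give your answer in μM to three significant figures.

11.8 μM

Uncompetitive: Vmax,app = Vmax/α (and Km,app = Km/α) with α = 1 + [I]/Ki.
α = Vmax/Vmax,app = 4.03/0.967 = 4.168.
Since α = 1 + [I]/Ki, [I]/Ki = 4.168 − 1 = 3.168 and Ki = 37.5/3.168 = 11.8 μM.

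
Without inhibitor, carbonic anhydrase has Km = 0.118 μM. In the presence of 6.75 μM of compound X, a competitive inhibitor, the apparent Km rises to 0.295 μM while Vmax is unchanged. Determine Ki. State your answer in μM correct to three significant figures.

Competitive: Km,app = α·Km with α = 1 + [I]/Ki.
α = Km,app/Km = 0.295/0.118 = 2.500.
Ki = [I]/(α − 1) = 6.75/1.500 = 4.50 μM.

4.50 μM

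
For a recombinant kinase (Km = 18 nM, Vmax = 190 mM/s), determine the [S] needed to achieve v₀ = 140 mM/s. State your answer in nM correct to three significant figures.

50.4 nM

The required fractional saturation is v/Vmax = 140/190 = 0.7368.
Then [S]/(Km+[S]) = 0.7368 ⇒ [S] = 18 × 0.7368/(1 − 0.7368) = 50.4 nM.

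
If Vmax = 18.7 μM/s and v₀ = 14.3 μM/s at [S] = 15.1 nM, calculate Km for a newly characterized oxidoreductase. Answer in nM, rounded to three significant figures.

From v = Vmax[S]/(Km+[S]), Km = [S](Vmax − v)/v.
Km = 15.1 × (18.7 − 14.3) / 14.3 = 66.44/14.3 = 4.65 nM.

4.65 nM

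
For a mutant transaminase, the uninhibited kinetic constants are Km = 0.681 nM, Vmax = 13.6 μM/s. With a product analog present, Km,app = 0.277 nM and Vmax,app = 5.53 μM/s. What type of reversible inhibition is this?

uncompetitive

Both Km and Vmax decrease by the same factor (~2.46-fold) — characteristic of uncompetitive inhibition.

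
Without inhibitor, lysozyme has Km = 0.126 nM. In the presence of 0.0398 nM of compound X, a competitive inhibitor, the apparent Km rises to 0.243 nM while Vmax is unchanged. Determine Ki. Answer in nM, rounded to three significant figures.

0.0429 nM

Competitive: Km,app = α·Km with α = 1 + [I]/Ki.
α = Km,app/Km = 0.243/0.126 = 1.929.
Since α = 1 + [I]/Ki, [I]/Ki = 1.929 − 1 = 0.9286 and Ki = 0.0398/0.9286 = 0.0429 nM.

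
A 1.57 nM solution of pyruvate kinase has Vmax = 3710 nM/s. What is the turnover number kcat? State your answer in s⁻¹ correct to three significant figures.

kcat = Vmax/[E]total = 3710 nM/s / 1.57 nM = 2360 s⁻¹.

2360 s⁻¹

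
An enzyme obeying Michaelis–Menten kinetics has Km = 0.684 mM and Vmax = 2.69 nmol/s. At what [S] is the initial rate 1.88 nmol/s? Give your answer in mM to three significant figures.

Rearranging v = Vmax[S]/(Km+[S]) gives [S] = Km·v/(Vmax − v).
[S] = 0.684 × 1.88 / (2.69 − 1.88) = 1.286/0.8100 = 1.59 mM.

1.59 mM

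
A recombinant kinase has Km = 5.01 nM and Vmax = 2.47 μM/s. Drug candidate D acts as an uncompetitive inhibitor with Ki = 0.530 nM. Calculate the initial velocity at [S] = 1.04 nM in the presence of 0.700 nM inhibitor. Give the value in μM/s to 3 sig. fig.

α = 1 + [I]/Ki = 1 + 0.700/0.530 = 2.321.
For an uncompetitive inhibitor, both parameters are divided by α, giving Vmax/α and Km/α: Km,app = 2.16 nM, Vmax,app = 1.06 μM/s.
v = Vmax,app·[S]/(Km,app + [S]) = 1.06 × 1.04/(2.16 + 1.04) = 0.346 μM/s.

0.346 μM/s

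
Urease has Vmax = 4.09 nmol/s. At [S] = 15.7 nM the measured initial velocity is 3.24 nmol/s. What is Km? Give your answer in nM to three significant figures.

4.12 nM

v/Vmax = 3.24/4.09 = 0.7922 = [S]/(Km+[S]).
So Km + [S] = [S]/0.7922 = 19.82 nM, giving Km = 19.82 − 15.7 = 4.12 nM.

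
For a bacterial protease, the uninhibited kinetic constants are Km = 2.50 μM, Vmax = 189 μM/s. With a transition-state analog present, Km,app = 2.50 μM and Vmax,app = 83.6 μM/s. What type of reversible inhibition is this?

noncompetitive

Vmax decreases (189 → 83.6 μM/s) while Km is unchanged — pure noncompetitive inhibition.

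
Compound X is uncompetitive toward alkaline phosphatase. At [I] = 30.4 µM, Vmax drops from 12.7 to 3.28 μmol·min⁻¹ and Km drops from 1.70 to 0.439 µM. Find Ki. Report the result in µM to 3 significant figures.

Uncompetitive: Vmax,app = Vmax/α (and Km,app = Km/α) with α = 1 + [I]/Ki.
α = Vmax/Vmax,app = 12.7/3.28 = 3.872.
Since α = 1 + [I]/Ki, [I]/Ki = 3.872 − 1 = 2.872 and Ki = 30.4/2.872 = 10.6 µM.

10.6 µM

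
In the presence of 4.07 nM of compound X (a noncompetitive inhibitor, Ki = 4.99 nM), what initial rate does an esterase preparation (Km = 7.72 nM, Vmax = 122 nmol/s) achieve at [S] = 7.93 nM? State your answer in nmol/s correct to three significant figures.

34.0 nmol/s

With α = 1 + [I]/Ki = 1 + 4.07/4.99 = 1.816, the noncompetitive rate law is v = (Vmax/α)·[S] / (Km + [S]).
v = (122/1.816)×7.93 / (7.72 + 7.93) = 532.9/15.65 = 34.0 nmol/s.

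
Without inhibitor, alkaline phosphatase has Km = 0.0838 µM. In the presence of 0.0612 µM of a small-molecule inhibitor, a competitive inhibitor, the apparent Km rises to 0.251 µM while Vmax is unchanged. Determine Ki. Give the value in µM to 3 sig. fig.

0.0307 µM

Competitive: Km,app = α·Km with α = 1 + [I]/Ki.
α = Km,app/Km = 0.251/0.0838 = 2.995.
Since α = 1 + [I]/Ki, [I]/Ki = 2.995 − 1 = 1.995 and Ki = 0.0612/1.995 = 0.0307 µM.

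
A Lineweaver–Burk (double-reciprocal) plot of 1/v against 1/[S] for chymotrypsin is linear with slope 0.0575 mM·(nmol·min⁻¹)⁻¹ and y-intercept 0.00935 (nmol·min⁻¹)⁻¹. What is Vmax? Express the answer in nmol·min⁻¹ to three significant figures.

107 nmol·min⁻¹

The y-intercept of a Lineweaver–Burk plot equals 1/Vmax, so Vmax = 1/0.00935 = 107 nmol·min⁻¹.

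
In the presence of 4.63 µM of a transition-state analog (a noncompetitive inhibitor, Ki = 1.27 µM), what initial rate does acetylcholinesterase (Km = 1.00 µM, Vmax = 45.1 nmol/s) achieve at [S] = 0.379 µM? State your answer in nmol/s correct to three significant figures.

2.67 nmol/s

With α = 1 + [I]/Ki = 1 + 4.63/1.27 = 4.646, the noncompetitive rate law is v = (Vmax/α)·[S] / (Km + [S]).
v = (45.1/4.646)×0.379 / (1.00 + 0.379) = 3.679/1.379 = 2.67 nmol/s.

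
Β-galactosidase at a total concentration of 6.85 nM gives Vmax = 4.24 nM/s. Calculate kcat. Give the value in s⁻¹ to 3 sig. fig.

0.619 s⁻¹

kcat = Vmax/[E]total = 4.24 nM/s / 6.85 nM = 0.619 s⁻¹.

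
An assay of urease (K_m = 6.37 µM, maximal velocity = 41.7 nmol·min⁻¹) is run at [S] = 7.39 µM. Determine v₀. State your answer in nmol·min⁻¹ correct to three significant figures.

22.4 nmol·min⁻¹

v = Vmax·[S]/(Km + [S]) = 41.7 × 7.39 / (6.37 + 7.39)
  = 308.2 / 13.76 = 22.4 nmol·min⁻¹.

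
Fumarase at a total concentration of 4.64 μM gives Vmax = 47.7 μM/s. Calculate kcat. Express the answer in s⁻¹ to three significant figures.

10.3 s⁻¹

kcat = Vmax/[E]total = 47.7 μM/s / 4.64 μM = 10.3 s⁻¹.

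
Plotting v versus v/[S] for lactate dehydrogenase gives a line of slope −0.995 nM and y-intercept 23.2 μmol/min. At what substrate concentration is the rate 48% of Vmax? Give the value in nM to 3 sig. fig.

0.918 nM

The Eadie–Hofstee slope gives Km = 0.995 nM (slope = −Km).
v/Vmax = [S]/(Km+[S]) = 0.48 ⇒ [S] = Km·0.48/(1−0.48) = 0.995 × 0.9231 = 0.918 nM.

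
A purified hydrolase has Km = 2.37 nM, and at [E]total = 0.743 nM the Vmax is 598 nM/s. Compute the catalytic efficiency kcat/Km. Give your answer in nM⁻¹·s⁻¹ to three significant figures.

kcat = Vmax/[E]total = 598/0.743 = 805 s⁻¹.
kcat/Km = 805/2.37 = 340 nM⁻¹·s⁻¹.

340 nM⁻¹·s⁻¹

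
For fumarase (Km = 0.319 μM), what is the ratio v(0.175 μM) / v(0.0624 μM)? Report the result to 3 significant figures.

2.17

The fractional saturations are [S]/(Km+[S]) = 0.0624/0.3814 = 0.1636 and 0.175/0.4940 = 0.3543.
v₂/v₁ is just their ratio: 0.3543/0.1636 = 2.17.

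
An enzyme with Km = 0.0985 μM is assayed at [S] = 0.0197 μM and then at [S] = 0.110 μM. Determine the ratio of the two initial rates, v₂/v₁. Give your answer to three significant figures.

3.17

The fractional saturations are [S]/(Km+[S]) = 0.0197/0.1182 = 0.1667 and 0.110/0.2085 = 0.5276.
v₂/v₁ is just their ratio: 0.5276/0.1667 = 3.17.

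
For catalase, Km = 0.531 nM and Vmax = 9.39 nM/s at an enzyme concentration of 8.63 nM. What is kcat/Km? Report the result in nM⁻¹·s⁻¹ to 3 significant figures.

kcat = Vmax/[E]total = 9.39/8.63 = 1.09 s⁻¹.
kcat/Km = 1.09/0.531 = 2.05 nM⁻¹·s⁻¹.

2.05 nM⁻¹·s⁻¹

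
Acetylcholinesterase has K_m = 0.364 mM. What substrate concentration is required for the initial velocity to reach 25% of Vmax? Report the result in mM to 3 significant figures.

0.121 mM

v/Vmax = [S]/(Km+[S]) = 0.25, so [S] = Km·0.25/(1 − 0.25) = 0.364 × 0.3333.
[S] = 0.121 mM.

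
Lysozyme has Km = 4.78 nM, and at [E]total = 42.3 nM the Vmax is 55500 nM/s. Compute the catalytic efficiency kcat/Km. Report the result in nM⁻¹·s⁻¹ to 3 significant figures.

274 nM⁻¹·s⁻¹

kcat = Vmax/[E]total = 55500/42.3 = 1310 s⁻¹.
kcat/Km = 1310/4.78 = 274 nM⁻¹·s⁻¹.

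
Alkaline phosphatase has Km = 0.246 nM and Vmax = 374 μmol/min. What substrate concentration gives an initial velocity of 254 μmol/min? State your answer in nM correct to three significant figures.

0.521 nM

Rearranging v = Vmax[S]/(Km+[S]) gives [S] = Km·v/(Vmax − v).
[S] = 0.246 × 254 / (374 − 254) = 62.48/120.0 = 0.521 nM.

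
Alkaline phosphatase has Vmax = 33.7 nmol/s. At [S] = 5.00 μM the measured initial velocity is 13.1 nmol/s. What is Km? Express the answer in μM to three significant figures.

From v = Vmax[S]/(Km+[S]), Km = [S](Vmax − v)/v.
Km = 5.00 × (33.7 − 13.1) / 13.1 = 103.0/13.1 = 7.86 μM.

7.86 μM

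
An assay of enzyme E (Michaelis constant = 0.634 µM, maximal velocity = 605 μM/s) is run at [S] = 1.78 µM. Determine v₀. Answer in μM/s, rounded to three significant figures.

446 μM/s

v = Vmax·[S]/(Km + [S]) = 605 × 1.78 / (0.634 + 1.78)
  = 1077 / 2.414 = 446 μM/s.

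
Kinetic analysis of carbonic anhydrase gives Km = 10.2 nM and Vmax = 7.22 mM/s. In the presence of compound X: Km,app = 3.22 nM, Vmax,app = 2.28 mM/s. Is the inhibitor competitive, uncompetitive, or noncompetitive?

uncompetitive

Both Km and Vmax decrease by the same factor (~3.17-fold) — characteristic of uncompetitive inhibition.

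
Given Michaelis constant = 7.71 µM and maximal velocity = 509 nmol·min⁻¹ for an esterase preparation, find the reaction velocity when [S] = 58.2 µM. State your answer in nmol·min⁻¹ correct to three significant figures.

449 nmol·min⁻¹

v = Vmax·[S]/(Km + [S]) = 509 × 58.2 / (7.71 + 58.2)
  = 29620 / 65.91 = 449 nmol·min⁻¹.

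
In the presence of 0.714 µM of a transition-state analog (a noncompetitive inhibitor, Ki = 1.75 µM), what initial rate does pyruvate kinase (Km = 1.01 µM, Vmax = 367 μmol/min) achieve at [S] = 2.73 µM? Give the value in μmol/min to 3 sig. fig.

α = 1 + [I]/Ki = 1 + 0.714/1.75 = 1.408.
For a noncompetitive inhibitor, Vmax is reduced to Vmax/α while Km is unchanged: Km,app = 1.01 µM, Vmax,app = 261 μmol/min.
v = Vmax,app·[S]/(Km,app + [S]) = 261 × 2.73/(1.01 + 2.73) = 190 μmol/min.

190 μmol/min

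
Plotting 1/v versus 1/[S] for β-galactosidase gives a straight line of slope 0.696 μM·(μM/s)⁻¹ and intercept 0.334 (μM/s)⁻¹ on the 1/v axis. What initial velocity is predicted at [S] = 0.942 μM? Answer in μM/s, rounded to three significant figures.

The y-intercept is 1/Vmax, so Vmax = 1/0.334 = 2.99 μM/s.
The slope is Km/Vmax, so Km = 0.696 × 2.99 = 2.08 μM.
Then v = 2.99 × 0.942/(2.08 + 0.942) = 0.932 μM/s.

0.932 μM/s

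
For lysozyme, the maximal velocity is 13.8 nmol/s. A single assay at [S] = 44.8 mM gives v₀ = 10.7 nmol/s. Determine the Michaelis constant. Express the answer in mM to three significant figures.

13.0 mM

From v = Vmax[S]/(Km+[S]), Km = [S](Vmax − v)/v.
Km = 44.8 × (13.8 − 10.7) / 10.7 = 138.9/10.7 = 13.0 mM.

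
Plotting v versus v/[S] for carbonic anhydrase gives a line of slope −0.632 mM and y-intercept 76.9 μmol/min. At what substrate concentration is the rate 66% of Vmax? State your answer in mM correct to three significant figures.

1.23 mM

The Eadie–Hofstee slope gives Km = 0.632 mM (slope = −Km).
v/Vmax = [S]/(Km+[S]) = 0.66 ⇒ [S] = Km·0.66/(1−0.66) = 0.632 × 1.941 = 1.23 mM.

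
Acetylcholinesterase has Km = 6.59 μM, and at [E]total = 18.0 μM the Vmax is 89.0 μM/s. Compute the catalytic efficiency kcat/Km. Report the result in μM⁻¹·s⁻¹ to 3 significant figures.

0.750 μM⁻¹·s⁻¹

kcat = Vmax/[E]total = 89.0/18.0 = 4.94 s⁻¹.
kcat/Km = 4.94/6.59 = 0.750 μM⁻¹·s⁻¹.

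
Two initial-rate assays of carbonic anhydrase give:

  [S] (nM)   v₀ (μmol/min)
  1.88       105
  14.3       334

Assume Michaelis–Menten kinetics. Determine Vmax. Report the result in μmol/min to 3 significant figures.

499 μmol/min

From v = Vmax[S]/(Km+[S]), each point gives Vmax = v(Km+[S])/[S].
Equating: 105(Km+1.88)/1.88 = 334(Km+14.3)/14.3.
55.85·Km + 105 = 23.36·Km + 334, so (55.85 − 23.36)·Km = 334 − 105.
Km = 229.0/32.49 = 7.05 nM; then Vmax = 105(7.05+1.88)/1.88 = 499 μmol/min.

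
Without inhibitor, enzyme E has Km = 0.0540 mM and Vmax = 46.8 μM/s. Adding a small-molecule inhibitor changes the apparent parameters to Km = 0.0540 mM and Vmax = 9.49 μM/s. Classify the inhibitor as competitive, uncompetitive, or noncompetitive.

Vmax decreases (46.8 → 9.49 μM/s) while Km is unchanged — pure noncompetitive inhibition.

noncompetitive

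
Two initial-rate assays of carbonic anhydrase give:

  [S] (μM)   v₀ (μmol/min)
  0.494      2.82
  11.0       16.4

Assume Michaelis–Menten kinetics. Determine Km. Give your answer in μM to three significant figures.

From v = Vmax[S]/(Km+[S]), each point gives Vmax = v(Km+[S])/[S].
Equating: 2.82(Km+0.494)/0.494 = 16.4(Km+11.0)/11.0.
5.709·Km + 2.82 = 1.491·Km + 16.4, so (5.709 − 1.491)·Km = 16.4 − 2.82.
Km = 13.58/4.218 = 3.22 μM; then Vmax = 2.82(3.22+0.494)/0.494 = 21.2 μmol/min.

3.22 μM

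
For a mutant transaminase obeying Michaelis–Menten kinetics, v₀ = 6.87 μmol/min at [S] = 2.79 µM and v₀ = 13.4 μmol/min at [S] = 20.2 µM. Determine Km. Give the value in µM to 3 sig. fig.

3.63 µM

In reciprocal form, 1/v = (Km/Vmax)·(1/[S]) + 1/Vmax. The two points give (1/[S], 1/v) = (0.3584, 0.1456) and (0.04950, 0.07463).
Slope = (0.1456 − 0.07463)/(0.3584 − 0.04950) = 0.2296; intercept = 0.1456 − 0.2296×0.3584 = 0.06326.
Vmax = 1/intercept = 15.8 μmol/min; Km = slope × Vmax = 0.2296 × 15.8 = 3.63 µM.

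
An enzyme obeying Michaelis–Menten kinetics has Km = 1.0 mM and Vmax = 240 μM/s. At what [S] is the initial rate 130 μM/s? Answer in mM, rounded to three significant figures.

1.18 mM

Rearranging v = Vmax[S]/(Km+[S]) gives [S] = Km·v/(Vmax − v).
[S] = 1.0 × 130 / (240 − 130) = 130.0/110.0 = 1.18 mM.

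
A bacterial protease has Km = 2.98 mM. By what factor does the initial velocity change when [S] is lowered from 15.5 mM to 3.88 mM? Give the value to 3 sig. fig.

Since Vmax cancels, v₂/v₁ = [S]₂(Km+[S]₁) / [S]₁(Km+[S]₂).
= 3.88×(2.98+15.5) / (15.5×(2.98+3.88)) = 71.70/106.3 = 0.674.

0.674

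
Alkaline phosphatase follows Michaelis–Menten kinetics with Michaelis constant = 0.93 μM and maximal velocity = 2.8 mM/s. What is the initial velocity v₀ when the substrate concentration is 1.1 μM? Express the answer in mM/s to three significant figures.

[S]/(Km+[S]) = 1.1/2.030 = 0.5419, the fractional saturation.
v = 0.5419 × Vmax = 0.5419 × 2.8 = 1.52 mM/s.

1.52 mM/s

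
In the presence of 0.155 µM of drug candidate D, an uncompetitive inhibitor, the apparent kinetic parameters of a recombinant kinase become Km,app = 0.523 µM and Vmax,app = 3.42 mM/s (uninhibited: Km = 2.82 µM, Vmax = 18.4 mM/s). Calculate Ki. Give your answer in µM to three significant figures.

Uncompetitive: Vmax,app = Vmax/α (and Km,app = Km/α) with α = 1 + [I]/Ki.
α = Vmax/Vmax,app = 18.4/3.42 = 5.380.
Ki = [I]/(α − 1) = 0.155/4.380 = 0.0354 µM.

0.0354 µM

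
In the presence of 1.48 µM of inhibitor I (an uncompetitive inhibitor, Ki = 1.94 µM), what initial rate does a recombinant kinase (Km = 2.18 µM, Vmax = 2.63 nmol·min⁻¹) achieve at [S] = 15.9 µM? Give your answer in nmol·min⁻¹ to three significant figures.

With α = 1 + [I]/Ki = 1 + 1.48/1.94 = 1.763, the uncompetitive rate law is v = (Vmax/α)·[S] / (Km/α + [S]).
v = (2.63/1.763)×15.9 / (2.18/1.763 + 15.9) = 23.72/17.14 = 1.38 nmol·min⁻¹.

1.38 nmol·min⁻¹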